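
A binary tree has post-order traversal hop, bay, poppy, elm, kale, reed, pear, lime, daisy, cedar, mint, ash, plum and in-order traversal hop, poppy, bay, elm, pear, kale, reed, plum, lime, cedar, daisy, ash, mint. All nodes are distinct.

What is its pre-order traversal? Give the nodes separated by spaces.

The last element of post-order is the root; it splits in-order into left and right subtrees.
Root plum: left subtree has 7 nodes {hop, poppy, bay, elm, pear, kale, reed}, right has 5 {lime, cedar, daisy, ash, mint}.
  Root pear: left subtree has 4 nodes {hop, poppy, bay, elm}, right has 2 {kale, reed}.
    Root elm: left subtree has 3 nodes {hop, poppy, bay}, right has 0 { }.
      Root poppy: left subtree has 1 node {hop}, right has 1 {bay}.
    Root reed: left subtree has 1 node {kale}, right has 0 { }.
  Root ash: left subtree has 3 nodes {lime, cedar, daisy}, right has 1 {mint}.
    Root cedar: left subtree has 1 node {lime}, right has 1 {daisy}.

plum pear elm poppy hop bay reed kale ash cedar lime daisy mint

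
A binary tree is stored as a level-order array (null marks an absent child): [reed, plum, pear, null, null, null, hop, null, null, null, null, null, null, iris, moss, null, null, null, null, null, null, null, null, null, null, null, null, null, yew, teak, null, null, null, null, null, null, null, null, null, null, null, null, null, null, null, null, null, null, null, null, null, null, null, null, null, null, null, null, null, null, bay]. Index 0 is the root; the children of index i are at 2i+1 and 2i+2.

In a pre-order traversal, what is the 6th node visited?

yew

Pre-order visits the node, then its left subtree, then its right subtree.
Visit reed.
At reed: go left to plum.
  plum is a leaf — visit plum.
At reed: go right to pear.
  Visit pear.
  At pear: no left child.
  At pear: go right to hop.
    Visit hop.
    At hop: go left to iris.
      Visit iris.
      At iris: no left child.
      At iris: go right to yew.
        yew is a leaf — visit yew.
    At hop: go right to moss.
      Visit moss.
      At moss: go left to teak.
        Visit teak.
        At teak: no left child.
        At teak: go right to bay.
          bay is a leaf — visit bay.
      At moss: no right child.
Full pre-order sequence: reed, plum, pear, hop, iris, yew, moss, teak, bay.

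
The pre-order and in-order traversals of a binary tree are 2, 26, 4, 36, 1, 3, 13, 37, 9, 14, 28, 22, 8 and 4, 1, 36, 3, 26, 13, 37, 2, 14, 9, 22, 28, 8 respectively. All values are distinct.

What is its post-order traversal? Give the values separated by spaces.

1 3 36 4 37 13 26 14 22 8 28 9 2

The first element of pre-order is the root; it splits in-order into left and right subtrees.
Root 2: left subtree has 7 nodes {4, 1, 36, 3, 26, 13, 37}, right has 5 {14, 9, 22, 28, 8}.
  Root 26: left subtree has 4 nodes {4, 1, 36, 3}, right has 2 {13, 37}.
    Root 4: left subtree has 0 nodes { }, right has 3 {1, 36, 3}.
      Root 36: left subtree has 1 node {1}, right has 1 {3}.
    Root 13: left subtree has 0 nodes { }, right has 1 {37}.
  Root 9: left subtree has 1 node {14}, right has 3 {22, 28, 8}.
    Root 28: left subtree has 1 node {22}, right has 1 {8}.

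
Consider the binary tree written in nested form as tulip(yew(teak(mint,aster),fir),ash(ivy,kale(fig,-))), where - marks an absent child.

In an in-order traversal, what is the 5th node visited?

fir

In-order visits the left subtree, then the node, then the right subtree.
At tulip: go left to yew.
  At yew: go left to teak.
    At teak: go left to mint.
      mint is a leaf — visit mint.
    Visit teak.
    At teak: go right to aster.
      aster is a leaf — visit aster.
  Visit yew.
  At yew: go right to fir.
    fir is a leaf — visit fir.
Visit tulip.
At tulip: go right to ash.
  At ash: go left to ivy.
    ivy is a leaf — visit ivy.
  Visit ash.
  At ash: go right to kale.
    At kale: go left to fig.
      fig is a leaf — visit fig.
    Visit kale.
    At kale: no right child.
Full in-order sequence: mint, teak, aster, yew, fir, tulip, ivy, ash, fig, kale.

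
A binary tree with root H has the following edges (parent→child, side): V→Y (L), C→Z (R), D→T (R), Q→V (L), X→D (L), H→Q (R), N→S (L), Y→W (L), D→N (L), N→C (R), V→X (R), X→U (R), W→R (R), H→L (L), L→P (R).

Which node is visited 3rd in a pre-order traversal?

Pre-order visits the node, then its left subtree, then its right subtree.
Visit H.
At H: go left to L.
  Visit L.
  At L: no left child.
  At L: go right to P.
    P is a leaf — visit P.
At H: go right to Q.
  Visit Q.
  At Q: go left to V.
    Visit V.
    At V: go left to Y.
      Visit Y.
      At Y: go left to W.
        Visit W.
        At W: no left child.
        At W: go right to R.
          R is a leaf — visit R.
      At Y: no right child.
    At V: go right to X.
      Visit X.
      At X: go left to D.
        Visit D.
        At D: go left to N.
          Visit N.
          At N: go left to S.
            S is a leaf — visit S.
          At N: go right to C.
            Visit C.
            At C: no left child.
            At C: go right to Z.
              Z is a leaf — visit Z.
        At D: go right to T.
          T is a leaf — visit T.
      At X: go right to U.
        U is a leaf — visit U.
  At Q: no right child.
Full pre-order sequence: H, L, P, Q, V, Y, W, R, X, D, N, S, C, Z, T, U.

P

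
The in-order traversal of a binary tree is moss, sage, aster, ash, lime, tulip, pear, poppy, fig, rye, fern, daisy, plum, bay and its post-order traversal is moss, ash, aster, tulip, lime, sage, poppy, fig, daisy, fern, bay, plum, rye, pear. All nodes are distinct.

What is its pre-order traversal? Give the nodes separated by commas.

The last element of post-order is the root; it splits in-order into left and right subtrees.
Root pear: left subtree has 6 nodes {moss, sage, aster, ash, lime, tulip}, right has 7 {poppy, fig, rye, fern, daisy, plum, bay}.
  Root sage: left subtree has 1 node {moss}, right has 4 {aster, ash, lime, tulip}.
    Root lime: left subtree has 2 nodes {aster, ash}, right has 1 {tulip}.
      Root aster: left subtree has 0 nodes { }, right has 1 {ash}.
  Root rye: left subtree has 2 nodes {poppy, fig}, right has 4 {fern, daisy, plum, bay}.
    Root fig: left subtree has 1 node {poppy}, right has 0 { }.
    Root plum: left subtree has 2 nodes {fern, daisy}, right has 1 {bay}.
      Root fern: left subtree has 0 nodes { }, right has 1 {daisy}.

pear, sage, moss, lime, aster, ash, tulip, rye, fig, poppy, plum, fern, daisy, bay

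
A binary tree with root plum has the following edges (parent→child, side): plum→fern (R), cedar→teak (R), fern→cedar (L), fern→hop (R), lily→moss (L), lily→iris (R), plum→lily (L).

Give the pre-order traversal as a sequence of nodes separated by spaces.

Pre-order visits the node, then its left subtree, then its right subtree.
Visit plum.
At plum: go left to lily.
  Visit lily.
  At lily: go left to moss.
    moss is a leaf — visit moss.
  At lily: go right to iris.
    iris is a leaf — visit iris.
At plum: go right to fern.
  Visit fern.
  At fern: go left to cedar.
    Visit cedar.
    At cedar: no left child.
    At cedar: go right to teak.
      teak is a leaf — visit teak.
  At fern: go right to hop.
    hop is a leaf — visit hop.

plum lily moss iris fern cedar teak hop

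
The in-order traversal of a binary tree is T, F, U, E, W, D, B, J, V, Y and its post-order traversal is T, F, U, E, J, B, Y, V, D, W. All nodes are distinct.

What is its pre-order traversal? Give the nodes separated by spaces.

W E U F T D V B J Y

The last element of post-order is the root; it splits in-order into left and right subtrees.
Root W: left subtree has 4 nodes {T, F, U, E}, right has 5 {D, B, J, V, Y}.
  Root E: left subtree has 3 nodes {T, F, U}, right has 0 { }.
    Root U: left subtree has 2 nodes {T, F}, right has 0 { }.
      Root F: left subtree has 1 node {T}, right has 0 { }.
  Root D: left subtree has 0 nodes { }, right has 4 {B, J, V, Y}.
    Root V: left subtree has 2 nodes {B, J}, right has 1 {Y}.
      Root B: left subtree has 0 nodes { }, right has 1 {J}.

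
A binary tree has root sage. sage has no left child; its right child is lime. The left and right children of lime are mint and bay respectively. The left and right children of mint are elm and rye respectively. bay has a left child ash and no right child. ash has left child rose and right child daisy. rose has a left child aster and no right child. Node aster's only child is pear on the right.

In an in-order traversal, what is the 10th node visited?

daisy

In-order visits the left subtree, then the node, then the right subtree.
At sage: no left child.
Visit sage.
At sage: go right to lime.
  At lime: go left to mint.
    At mint: go left to elm.
      elm is a leaf — visit elm.
    Visit mint.
    At mint: go right to rye.
      rye is a leaf — visit rye.
  Visit lime.
  At lime: go right to bay.
    At bay: go left to ash.
      At ash: go left to rose.
        At rose: go left to aster.
          At aster: no left child.
          Visit aster.
          At aster: go right to pear.
            pear is a leaf — visit pear.
        Visit rose.
        At rose: no right child.
      Visit ash.
      At ash: go right to daisy.
        daisy is a leaf — visit daisy.
    Visit bay.
    At bay: no right child.
Full in-order sequence: sage, elm, mint, rye, lime, aster, pear, rose, ash, daisy, bay.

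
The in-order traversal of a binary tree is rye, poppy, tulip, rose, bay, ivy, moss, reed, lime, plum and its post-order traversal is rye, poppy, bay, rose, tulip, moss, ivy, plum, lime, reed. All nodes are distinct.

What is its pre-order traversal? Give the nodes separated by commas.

reed, ivy, tulip, poppy, rye, rose, bay, moss, lime, plum

The last element of post-order is the root; it splits in-order into left and right subtrees.
Root reed: left subtree has 7 nodes {rye, poppy, tulip, rose, bay, ivy, moss}, right has 2 {lime, plum}.
  Root ivy: left subtree has 5 nodes {rye, poppy, tulip, rose, bay}, right has 1 {moss}.
    Root tulip: left subtree has 2 nodes {rye, poppy}, right has 2 {rose, bay}.
      Root poppy: left subtree has 1 node {rye}, right has 0 { }.
      Root rose: left subtree has 0 nodes { }, right has 1 {bay}.
  Root lime: left subtree has 0 nodes { }, right has 1 {plum}.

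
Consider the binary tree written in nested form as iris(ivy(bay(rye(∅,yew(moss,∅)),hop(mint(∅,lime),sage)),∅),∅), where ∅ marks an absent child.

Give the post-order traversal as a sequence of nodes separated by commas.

moss, yew, rye, lime, mint, sage, hop, bay, ivy, iris

Post-order visits the left subtree, then the right subtree, then the node.
At iris: go left to ivy.
  At ivy: go left to bay.
    At bay: go left to rye.
      At rye: no left child.
      At rye: go right to yew.
        At yew: go left to moss.
          moss is a leaf — visit moss.
        At yew: no right child.
        Visit yew.
      Visit rye.
    At bay: go right to hop.
      At hop: go left to mint.
        At mint: no left child.
        At mint: go right to lime.
          lime is a leaf — visit lime.
        Visit mint.
      At hop: go right to sage.
        sage is a leaf — visit sage.
      Visit hop.
    Visit bay.
  At ivy: no right child.
  Visit ivy.
At iris: no right child.
Visit iris.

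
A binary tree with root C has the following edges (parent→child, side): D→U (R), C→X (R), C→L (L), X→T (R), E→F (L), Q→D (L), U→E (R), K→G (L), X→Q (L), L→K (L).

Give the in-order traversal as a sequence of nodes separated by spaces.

G K L C D U F E Q X T

In-order visits the left subtree, then the node, then the right subtree.
At C: go left to L.
  At L: go left to K.
    At K: go left to G.
      G is a leaf — visit G.
    Visit K.
    At K: no right child.
  Visit L.
  At L: no right child.
Visit C.
At C: go right to X.
  At X: go left to Q.
    At Q: go left to D.
      At D: no left child.
      Visit D.
      At D: go right to U.
        At U: no left child.
        Visit U.
        At U: go right to E.
          At E: go left to F.
            F is a leaf — visit F.
          Visit E.
          At E: no right child.
    Visit Q.
    At Q: no right child.
  Visit X.
  At X: go right to T.
    T is a leaf — visit T.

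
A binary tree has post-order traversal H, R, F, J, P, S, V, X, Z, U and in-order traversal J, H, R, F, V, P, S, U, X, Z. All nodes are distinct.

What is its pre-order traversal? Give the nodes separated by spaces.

U V J F R H S P Z X

The last element of post-order is the root; it splits in-order into left and right subtrees.
Root U: left subtree has 7 nodes {J, H, R, F, V, P, S}, right has 2 {X, Z}.
  Root V: left subtree has 4 nodes {J, H, R, F}, right has 2 {P, S}.
    Root J: left subtree has 0 nodes { }, right has 3 {H, R, F}.
      Root F: left subtree has 2 nodes {H, R}, right has 0 { }.
        Root R: left subtree has 1 node {H}, right has 0 { }.
    Root S: left subtree has 1 node {P}, right has 0 { }.
  Root Z: left subtree has 1 node {X}, right has 0 { }.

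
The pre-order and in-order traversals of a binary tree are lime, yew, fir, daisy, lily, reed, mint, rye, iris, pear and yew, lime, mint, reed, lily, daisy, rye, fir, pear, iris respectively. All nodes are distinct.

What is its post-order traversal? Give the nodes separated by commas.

The first element of pre-order is the root; it splits in-order into left and right subtrees.
Root lime: left subtree has 1 node {yew}, right has 8 {mint, reed, lily, daisy, rye, fir, pear, iris}.
  Root fir: left subtree has 5 nodes {mint, reed, lily, daisy, rye}, right has 2 {pear, iris}.
    Root daisy: left subtree has 3 nodes {mint, reed, lily}, right has 1 {rye}.
      Root lily: left subtree has 2 nodes {mint, reed}, right has 0 { }.
        Root reed: left subtree has 1 node {mint}, right has 0 { }.
    Root iris: left subtree has 1 node {pear}, right has 0 { }.

yew, mint, reed, lily, rye, daisy, pear, iris, fir, lime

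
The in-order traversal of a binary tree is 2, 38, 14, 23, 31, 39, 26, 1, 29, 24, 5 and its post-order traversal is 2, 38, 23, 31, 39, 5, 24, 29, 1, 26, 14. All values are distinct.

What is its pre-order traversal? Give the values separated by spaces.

14 38 2 26 39 31 23 1 29 24 5

The last element of post-order is the root; it splits in-order into left and right subtrees.
Root 14: left subtree has 2 nodes {2, 38}, right has 8 {23, 31, 39, 26, 1, 29, 24, 5}.
  Root 38: left subtree has 1 node {2}, right has 0 { }.
  Root 26: left subtree has 3 nodes {23, 31, 39}, right has 4 {1, 29, 24, 5}.
    Root 39: left subtree has 2 nodes {23, 31}, right has 0 { }.
      Root 31: left subtree has 1 node {23}, right has 0 { }.
    Root 1: left subtree has 0 nodes { }, right has 3 {29, 24, 5}.
      Root 29: left subtree has 0 nodes { }, right has 2 {24, 5}.
        Root 24: left subtree has 0 nodes { }, right has 1 {5}.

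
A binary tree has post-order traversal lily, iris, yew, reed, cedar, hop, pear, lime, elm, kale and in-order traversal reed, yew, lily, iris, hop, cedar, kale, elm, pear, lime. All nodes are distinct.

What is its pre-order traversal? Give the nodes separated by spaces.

kale hop reed yew iris lily cedar elm lime pear

The last element of post-order is the root; it splits in-order into left and right subtrees.
Root kale: left subtree has 6 nodes {reed, yew, lily, iris, hop, cedar}, right has 3 {elm, pear, lime}.
  Root hop: left subtree has 4 nodes {reed, yew, lily, iris}, right has 1 {cedar}.
    Root reed: left subtree has 0 nodes { }, right has 3 {yew, lily, iris}.
      Root yew: left subtree has 0 nodes { }, right has 2 {lily, iris}.
        Root iris: left subtree has 1 node {lily}, right has 0 { }.
  Root elm: left subtree has 0 nodes { }, right has 2 {pear, lime}.
    Root lime: left subtree has 1 node {pear}, right has 0 { }.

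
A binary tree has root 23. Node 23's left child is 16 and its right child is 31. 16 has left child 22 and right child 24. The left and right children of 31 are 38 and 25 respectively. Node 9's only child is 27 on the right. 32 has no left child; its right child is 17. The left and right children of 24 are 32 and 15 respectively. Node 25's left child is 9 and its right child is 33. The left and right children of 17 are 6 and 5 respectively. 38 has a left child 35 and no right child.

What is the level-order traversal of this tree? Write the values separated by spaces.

23 16 31 22 24 38 25 32 15 35 9 33 17 27 6 5

Level-order visits nodes level by level from the root, left to right within each level.
Level 0: 23
Level 1: 16, 31
Level 2: 22, 24, 38, 25
Level 3: 32, 15, 35, 9, 33
Level 4: 17, 27
Level 5: 6, 5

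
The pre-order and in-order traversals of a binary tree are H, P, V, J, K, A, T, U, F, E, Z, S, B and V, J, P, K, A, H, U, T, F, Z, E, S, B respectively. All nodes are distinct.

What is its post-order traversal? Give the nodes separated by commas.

J, V, A, K, P, U, Z, B, S, E, F, T, H

The first element of pre-order is the root; it splits in-order into left and right subtrees.
Root H: left subtree has 5 nodes {V, J, P, K, A}, right has 7 {U, T, F, Z, E, S, B}.
  Root P: left subtree has 2 nodes {V, J}, right has 2 {K, A}.
    Root V: left subtree has 0 nodes { }, right has 1 {J}.
    Root K: left subtree has 0 nodes { }, right has 1 {A}.
  Root T: left subtree has 1 node {U}, right has 5 {F, Z, E, S, B}.
    Root F: left subtree has 0 nodes { }, right has 4 {Z, E, S, B}.
      Root E: left subtree has 1 node {Z}, right has 2 {S, B}.
        Root S: left subtree has 0 nodes { }, right has 1 {B}.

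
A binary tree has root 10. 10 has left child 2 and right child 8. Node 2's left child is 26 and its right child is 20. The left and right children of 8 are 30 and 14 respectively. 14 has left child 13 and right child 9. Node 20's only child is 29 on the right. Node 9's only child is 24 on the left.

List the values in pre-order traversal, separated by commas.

10, 2, 26, 20, 29, 8, 30, 14, 13, 9, 24

Pre-order visits the node, then its left subtree, then its right subtree.
Visit 10.
At 10: go left to 2.
  Visit 2.
  At 2: go left to 26.
    26 is a leaf — visit 26.
  At 2: go right to 20.
    Visit 20.
    At 20: no left child.
    At 20: go right to 29.
      29 is a leaf — visit 29.
At 10: go right to 8.
  Visit 8.
  At 8: go left to 30.
    30 is a leaf — visit 30.
  At 8: go right to 14.
    Visit 14.
    At 14: go left to 13.
      13 is a leaf — visit 13.
    At 14: go right to 9.
      Visit 9.
      At 9: go left to 24.
        24 is a leaf — visit 24.
      At 9: no right child.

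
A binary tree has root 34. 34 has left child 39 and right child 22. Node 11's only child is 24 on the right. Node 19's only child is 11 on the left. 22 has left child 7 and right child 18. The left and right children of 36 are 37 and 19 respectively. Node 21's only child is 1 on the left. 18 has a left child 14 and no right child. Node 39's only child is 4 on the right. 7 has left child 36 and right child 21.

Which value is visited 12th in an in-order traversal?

In-order visits the left subtree, then the node, then the right subtree.
At 34: go left to 39.
  At 39: no left child.
  Visit 39.
  At 39: go right to 4.
    4 is a leaf — visit 4.
Visit 34.
At 34: go right to 22.
  At 22: go left to 7.
    At 7: go left to 36.
      At 36: go left to 37.
        37 is a leaf — visit 37.
      Visit 36.
      At 36: go right to 19.
        At 19: go left to 11.
          At 11: no left child.
          Visit 11.
          At 11: go right to 24.
            24 is a leaf — visit 24.
        Visit 19.
        At 19: no right child.
    Visit 7.
    At 7: go right to 21.
      At 21: go left to 1.
        1 is a leaf — visit 1.
      Visit 21.
      At 21: no right child.
  Visit 22.
  At 22: go right to 18.
    At 18: go left to 14.
      14 is a leaf — visit 14.
    Visit 18.
    At 18: no right child.
Full in-order sequence: 39, 4, 34, 37, 36, 11, 24, 19, 7, 1, 21, 22, 14, 18.

22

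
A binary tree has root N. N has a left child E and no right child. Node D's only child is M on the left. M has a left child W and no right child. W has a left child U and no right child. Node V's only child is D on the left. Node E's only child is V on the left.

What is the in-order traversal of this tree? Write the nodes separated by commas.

U, W, M, D, V, E, N

In-order visits the left subtree, then the node, then the right subtree.
At N: go left to E.
  At E: go left to V.
    At V: go left to D.
      At D: go left to M.
        At M: go left to W.
          At W: go left to U.
            U is a leaf — visit U.
          Visit W.
          At W: no right child.
        Visit M.
        At M: no right child.
      Visit D.
      At D: no right child.
    Visit V.
    At V: no right child.
  Visit E.
  At E: no right child.
Visit N.
At N: no right child.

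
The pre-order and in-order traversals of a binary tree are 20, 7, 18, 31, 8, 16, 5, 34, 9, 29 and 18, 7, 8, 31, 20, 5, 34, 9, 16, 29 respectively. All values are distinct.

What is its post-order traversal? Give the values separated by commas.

18, 8, 31, 7, 9, 34, 5, 29, 16, 20

The first element of pre-order is the root; it splits in-order into left and right subtrees.
Root 20: left subtree has 4 nodes {18, 7, 8, 31}, right has 5 {5, 34, 9, 16, 29}.
  Root 7: left subtree has 1 node {18}, right has 2 {8, 31}.
    Root 31: left subtree has 1 node {8}, right has 0 { }.
  Root 16: left subtree has 3 nodes {5, 34, 9}, right has 1 {29}.
    Root 5: left subtree has 0 nodes { }, right has 2 {34, 9}.
      Root 34: left subtree has 0 nodes { }, right has 1 {9}.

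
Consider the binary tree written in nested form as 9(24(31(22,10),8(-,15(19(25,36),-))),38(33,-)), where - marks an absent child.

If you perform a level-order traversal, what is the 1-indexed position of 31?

Level-order visits nodes level by level from the root, left to right within each level.
Level 0: 9
Level 1: 24, 38
Level 2: 31, 8, 33
Level 3: 22, 10, 15
Level 4: 19
Level 5: 25, 36
Full level-order sequence: 9, 24, 38, 31, 8, 33, 22, 10, 15, 19, 25, 36.

4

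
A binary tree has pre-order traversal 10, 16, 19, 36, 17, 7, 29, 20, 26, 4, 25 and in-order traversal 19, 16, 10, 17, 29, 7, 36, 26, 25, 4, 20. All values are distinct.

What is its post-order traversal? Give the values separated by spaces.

19 16 29 7 17 25 4 26 20 36 10

The first element of pre-order is the root; it splits in-order into left and right subtrees.
Root 10: left subtree has 2 nodes {19, 16}, right has 8 {17, 29, 7, 36, 26, 25, 4, 20}.
  Root 16: left subtree has 1 node {19}, right has 0 { }.
  Root 36: left subtree has 3 nodes {17, 29, 7}, right has 4 {26, 25, 4, 20}.
    Root 17: left subtree has 0 nodes { }, right has 2 {29, 7}.
      Root 7: left subtree has 1 node {29}, right has 0 { }.
    Root 20: left subtree has 3 nodes {26, 25, 4}, right has 0 { }.
      Root 26: left subtree has 0 nodes { }, right has 2 {25, 4}.
        Root 4: left subtree has 1 node {25}, right has 0 { }.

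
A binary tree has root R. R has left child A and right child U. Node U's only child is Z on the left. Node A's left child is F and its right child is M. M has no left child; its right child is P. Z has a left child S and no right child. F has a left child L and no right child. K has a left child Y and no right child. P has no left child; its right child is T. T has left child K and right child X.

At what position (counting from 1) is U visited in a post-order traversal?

12

Post-order visits the left subtree, then the right subtree, then the node.
At R: go left to A.
  At A: go left to F.
    At F: go left to L.
      L is a leaf — visit L.
    At F: no right child.
    Visit F.
  At A: go right to M.
    At M: no left child.
    At M: go right to P.
      At P: no left child.
      At P: go right to T.
        At T: go left to K.
          At K: go left to Y.
            Y is a leaf — visit Y.
          At K: no right child.
          Visit K.
        At T: go right to X.
          X is a leaf — visit X.
        Visit T.
      Visit P.
    Visit M.
  Visit A.
At R: go right to U.
  At U: go left to Z.
    At Z: go left to S.
      S is a leaf — visit S.
    At Z: no right child.
    Visit Z.
  At U: no right child.
  Visit U.
Visit R.
Full post-order sequence: L, F, Y, K, X, T, P, M, A, S, Z, U, R.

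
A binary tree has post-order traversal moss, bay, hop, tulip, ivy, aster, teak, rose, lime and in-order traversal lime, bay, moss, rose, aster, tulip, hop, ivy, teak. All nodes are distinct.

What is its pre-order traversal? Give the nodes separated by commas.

The last element of post-order is the root; it splits in-order into left and right subtrees.
Root lime: left subtree has 0 nodes { }, right has 8 {bay, moss, rose, aster, tulip, hop, ivy, teak}.
  Root rose: left subtree has 2 nodes {bay, moss}, right has 5 {aster, tulip, hop, ivy, teak}.
    Root bay: left subtree has 0 nodes { }, right has 1 {moss}.
    Root teak: left subtree has 4 nodes {aster, tulip, hop, ivy}, right has 0 { }.
      Root aster: left subtree has 0 nodes { }, right has 3 {tulip, hop, ivy}.
        Root ivy: left subtree has 2 nodes {tulip, hop}, right has 0 { }.
          Root tulip: left subtree has 0 nodes { }, right has 1 {hop}.

lime, rose, bay, moss, teak, aster, ivy, tulip, hop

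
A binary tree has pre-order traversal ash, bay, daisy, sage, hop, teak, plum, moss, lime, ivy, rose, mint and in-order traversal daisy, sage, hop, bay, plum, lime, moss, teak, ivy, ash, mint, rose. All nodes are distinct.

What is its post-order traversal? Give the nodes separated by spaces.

The first element of pre-order is the root; it splits in-order into left and right subtrees.
Root ash: left subtree has 9 nodes {daisy, sage, hop, bay, plum, lime, moss, teak, ivy}, right has 2 {mint, rose}.
  Root bay: left subtree has 3 nodes {daisy, sage, hop}, right has 5 {plum, lime, moss, teak, ivy}.
    Root daisy: left subtree has 0 nodes { }, right has 2 {sage, hop}.
      Root sage: left subtree has 0 nodes { }, right has 1 {hop}.
    Root teak: left subtree has 3 nodes {plum, lime, moss}, right has 1 {ivy}.
      Root plum: left subtree has 0 nodes { }, right has 2 {lime, moss}.
        Root moss: left subtree has 1 node {lime}, right has 0 { }.
  Root rose: left subtree has 1 node {mint}, right has 0 { }.

hop sage daisy lime moss plum ivy teak bay mint rose ash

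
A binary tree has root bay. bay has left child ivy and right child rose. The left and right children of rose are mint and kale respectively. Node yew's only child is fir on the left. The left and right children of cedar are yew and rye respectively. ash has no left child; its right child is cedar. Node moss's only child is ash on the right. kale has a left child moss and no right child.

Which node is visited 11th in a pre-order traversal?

rye

Pre-order visits the node, then its left subtree, then its right subtree.
Visit bay.
At bay: go left to ivy.
  ivy is a leaf — visit ivy.
At bay: go right to rose.
  Visit rose.
  At rose: go left to mint.
    mint is a leaf — visit mint.
  At rose: go right to kale.
    Visit kale.
    At kale: go left to moss.
      Visit moss.
      At moss: no left child.
      At moss: go right to ash.
        Visit ash.
        At ash: no left child.
        At ash: go right to cedar.
          Visit cedar.
          At cedar: go left to yew.
            Visit yew.
            At yew: go left to fir.
              fir is a leaf — visit fir.
            At yew: no right child.
          At cedar: go right to rye.
            rye is a leaf — visit rye.
    At kale: no right child.
Full pre-order sequence: bay, ivy, rose, mint, kale, moss, ash, cedar, yew, fir, rye.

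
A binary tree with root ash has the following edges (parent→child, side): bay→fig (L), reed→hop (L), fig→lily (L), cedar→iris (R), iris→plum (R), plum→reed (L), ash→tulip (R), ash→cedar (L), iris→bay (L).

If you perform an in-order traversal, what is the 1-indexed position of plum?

In-order visits the left subtree, then the node, then the right subtree.
At ash: go left to cedar.
  At cedar: no left child.
  Visit cedar.
  At cedar: go right to iris.
    At iris: go left to bay.
      At bay: go left to fig.
        At fig: go left to lily.
          lily is a leaf — visit lily.
        Visit fig.
        At fig: no right child.
      Visit bay.
      At bay: no right child.
    Visit iris.
    At iris: go right to plum.
      At plum: go left to reed.
        At reed: go left to hop.
          hop is a leaf — visit hop.
        Visit reed.
        At reed: no right child.
      Visit plum.
      At plum: no right child.
Visit ash.
At ash: go right to tulip.
  tulip is a leaf — visit tulip.
Full in-order sequence: cedar, lily, fig, bay, iris, hop, reed, plum, ash, tulip.

8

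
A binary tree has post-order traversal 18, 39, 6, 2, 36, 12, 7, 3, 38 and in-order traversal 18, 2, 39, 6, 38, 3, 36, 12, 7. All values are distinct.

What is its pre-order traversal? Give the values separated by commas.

The last element of post-order is the root; it splits in-order into left and right subtrees.
Root 38: left subtree has 4 nodes {18, 2, 39, 6}, right has 4 {3, 36, 12, 7}.
  Root 2: left subtree has 1 node {18}, right has 2 {39, 6}.
    Root 6: left subtree has 1 node {39}, right has 0 { }.
  Root 3: left subtree has 0 nodes { }, right has 3 {36, 12, 7}.
    Root 7: left subtree has 2 nodes {36, 12}, right has 0 { }.
      Root 12: left subtree has 1 node {36}, right has 0 { }.

38, 2, 18, 6, 39, 3, 7, 12, 36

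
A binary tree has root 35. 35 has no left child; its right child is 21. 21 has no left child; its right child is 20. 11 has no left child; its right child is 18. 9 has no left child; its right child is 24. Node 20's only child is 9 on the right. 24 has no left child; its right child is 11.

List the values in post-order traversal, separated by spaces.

18 11 24 9 20 21 35

Post-order visits the left subtree, then the right subtree, then the node.
At 35: no left child.
At 35: go right to 21.
  At 21: no left child.
  At 21: go right to 20.
    At 20: no left child.
    At 20: go right to 9.
      At 9: no left child.
      At 9: go right to 24.
        At 24: no left child.
        At 24: go right to 11.
          At 11: no left child.
          At 11: go right to 18.
            18 is a leaf — visit 18.
          Visit 11.
        Visit 24.
      Visit 9.
    Visit 20.
  Visit 21.
Visit 35.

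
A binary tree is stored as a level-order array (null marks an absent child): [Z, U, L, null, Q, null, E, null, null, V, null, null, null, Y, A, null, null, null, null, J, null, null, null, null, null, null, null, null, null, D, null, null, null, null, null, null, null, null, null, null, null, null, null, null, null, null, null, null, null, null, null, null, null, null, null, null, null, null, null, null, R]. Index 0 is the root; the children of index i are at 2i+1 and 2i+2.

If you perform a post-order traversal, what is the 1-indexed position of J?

1

Post-order visits the left subtree, then the right subtree, then the node.
At Z: go left to U.
  At U: no left child.
  At U: go right to Q.
    At Q: go left to V.
      At V: go left to J.
        J is a leaf — visit J.
      At V: no right child.
      Visit V.
    At Q: no right child.
    Visit Q.
  Visit U.
At Z: go right to L.
  At L: no left child.
  At L: go right to E.
    At E: go left to Y.
      Y is a leaf — visit Y.
    At E: go right to A.
      At A: go left to D.
        At D: no left child.
        At D: go right to R.
          R is a leaf — visit R.
        Visit D.
      At A: no right child.
      Visit A.
    Visit E.
  Visit L.
Visit Z.
Full post-order sequence: J, V, Q, U, Y, R, D, A, E, L, Z.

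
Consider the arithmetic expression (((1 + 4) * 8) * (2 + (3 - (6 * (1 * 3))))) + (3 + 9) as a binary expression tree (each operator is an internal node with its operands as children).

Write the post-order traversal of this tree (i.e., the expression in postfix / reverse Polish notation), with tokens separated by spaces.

Post-order on an expression tree gives postfix notation: for each operator, emit left operand, right operand, then the operator.

1 4 + 8 * 2 3 6 1 3 * * - + * 3 9 + +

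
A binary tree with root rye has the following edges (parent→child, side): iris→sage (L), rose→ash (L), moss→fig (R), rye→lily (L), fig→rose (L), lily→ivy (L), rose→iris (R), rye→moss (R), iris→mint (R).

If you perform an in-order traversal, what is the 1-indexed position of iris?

In-order visits the left subtree, then the node, then the right subtree.
At rye: go left to lily.
  At lily: go left to ivy.
    ivy is a leaf — visit ivy.
  Visit lily.
  At lily: no right child.
Visit rye.
At rye: go right to moss.
  At moss: no left child.
  Visit moss.
  At moss: go right to fig.
    At fig: go left to rose.
      At rose: go left to ash.
        ash is a leaf — visit ash.
      Visit rose.
      At rose: go right to iris.
        At iris: go left to sage.
          sage is a leaf — visit sage.
        Visit iris.
        At iris: go right to mint.
          mint is a leaf — visit mint.
    Visit fig.
    At fig: no right child.
Full in-order sequence: ivy, lily, rye, moss, ash, rose, sage, iris, mint, fig.

8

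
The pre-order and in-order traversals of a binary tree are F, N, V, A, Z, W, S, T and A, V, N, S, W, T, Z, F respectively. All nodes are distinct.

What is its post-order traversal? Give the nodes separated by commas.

A, V, S, T, W, Z, N, F

The first element of pre-order is the root; it splits in-order into left and right subtrees.
Root F: left subtree has 7 nodes {A, V, N, S, W, T, Z}, right has 0 { }.
  Root N: left subtree has 2 nodes {A, V}, right has 4 {S, W, T, Z}.
    Root V: left subtree has 1 node {A}, right has 0 { }.
    Root Z: left subtree has 3 nodes {S, W, T}, right has 0 { }.
      Root W: left subtree has 1 node {S}, right has 1 {T}.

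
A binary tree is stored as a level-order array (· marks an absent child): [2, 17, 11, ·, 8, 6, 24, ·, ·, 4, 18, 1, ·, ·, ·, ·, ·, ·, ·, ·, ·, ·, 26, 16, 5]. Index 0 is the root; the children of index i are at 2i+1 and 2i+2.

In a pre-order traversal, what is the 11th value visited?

5

Pre-order visits the node, then its left subtree, then its right subtree.
Visit 2.
At 2: go left to 17.
  Visit 17.
  At 17: no left child.
  At 17: go right to 8.
    Visit 8.
    At 8: go left to 4.
      4 is a leaf — visit 4.
    At 8: go right to 18.
      Visit 18.
      At 18: no left child.
      At 18: go right to 26.
        26 is a leaf — visit 26.
At 2: go right to 11.
  Visit 11.
  At 11: go left to 6.
    Visit 6.
    At 6: go left to 1.
      Visit 1.
      At 1: go left to 16.
        16 is a leaf — visit 16.
      At 1: go right to 5.
        5 is a leaf — visit 5.
    At 6: no right child.
  At 11: go right to 24.
    24 is a leaf — visit 24.
Full pre-order sequence: 2, 17, 8, 4, 18, 26, 11, 6, 1, 16, 5, 24.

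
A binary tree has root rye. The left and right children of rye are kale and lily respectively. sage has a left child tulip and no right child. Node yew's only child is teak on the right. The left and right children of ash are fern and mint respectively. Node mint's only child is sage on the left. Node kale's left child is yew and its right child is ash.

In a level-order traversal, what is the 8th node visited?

Level-order visits nodes level by level from the root, left to right within each level.
Level 0: rye
Level 1: kale, lily
Level 2: yew, ash
Level 3: teak, fern, mint
Level 4: sage
Level 5: tulip
Full level-order sequence: rye, kale, lily, yew, ash, teak, fern, mint, sage, tulip.

mint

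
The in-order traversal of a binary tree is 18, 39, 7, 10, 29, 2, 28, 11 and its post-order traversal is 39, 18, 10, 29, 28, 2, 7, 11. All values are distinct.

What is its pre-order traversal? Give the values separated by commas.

The last element of post-order is the root; it splits in-order into left and right subtrees.
Root 11: left subtree has 7 nodes {18, 39, 7, 10, 29, 2, 28}, right has 0 { }.
  Root 7: left subtree has 2 nodes {18, 39}, right has 4 {10, 29, 2, 28}.
    Root 18: left subtree has 0 nodes { }, right has 1 {39}.
    Root 2: left subtree has 2 nodes {10, 29}, right has 1 {28}.
      Root 29: left subtree has 1 node {10}, right has 0 { }.

11, 7, 18, 39, 2, 29, 10, 28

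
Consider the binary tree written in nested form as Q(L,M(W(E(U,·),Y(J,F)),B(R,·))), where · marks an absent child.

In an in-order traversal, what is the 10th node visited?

R

In-order visits the left subtree, then the node, then the right subtree.
At Q: go left to L.
  L is a leaf — visit L.
Visit Q.
At Q: go right to M.
  At M: go left to W.
    At W: go left to E.
      At E: go left to U.
        U is a leaf — visit U.
      Visit E.
      At E: no right child.
    Visit W.
    At W: go right to Y.
      At Y: go left to J.
        J is a leaf — visit J.
      Visit Y.
      At Y: go right to F.
        F is a leaf — visit F.
  Visit M.
  At M: go right to B.
    At B: go left to R.
      R is a leaf — visit R.
    Visit B.
    At B: no right child.
Full in-order sequence: L, Q, U, E, W, J, Y, F, M, R, B.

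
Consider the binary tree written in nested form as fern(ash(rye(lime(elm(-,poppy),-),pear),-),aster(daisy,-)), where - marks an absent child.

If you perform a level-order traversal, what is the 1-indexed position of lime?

Level-order visits nodes level by level from the root, left to right within each level.
Level 0: fern
Level 1: ash, aster
Level 2: rye, daisy
Level 3: lime, pear
Level 4: elm
Level 5: poppy
Full level-order sequence: fern, ash, aster, rye, daisy, lime, pear, elm, poppy.

6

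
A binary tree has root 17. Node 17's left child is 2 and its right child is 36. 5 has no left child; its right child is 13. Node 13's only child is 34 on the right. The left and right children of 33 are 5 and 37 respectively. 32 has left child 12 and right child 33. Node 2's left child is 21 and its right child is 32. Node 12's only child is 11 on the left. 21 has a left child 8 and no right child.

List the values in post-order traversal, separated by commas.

Post-order visits the left subtree, then the right subtree, then the node.
At 17: go left to 2.
  At 2: go left to 21.
    At 21: go left to 8.
      8 is a leaf — visit 8.
    At 21: no right child.
    Visit 21.
  At 2: go right to 32.
    At 32: go left to 12.
      At 12: go left to 11.
        11 is a leaf — visit 11.
      At 12: no right child.
      Visit 12.
    At 32: go right to 33.
      At 33: go left to 5.
        At 5: no left child.
        At 5: go right to 13.
          At 13: no left child.
          At 13: go right to 34.
            34 is a leaf — visit 34.
          Visit 13.
        Visit 5.
      At 33: go right to 37.
        37 is a leaf — visit 37.
      Visit 33.
    Visit 32.
  Visit 2.
At 17: go right to 36.
  36 is a leaf — visit 36.
Visit 17.

8, 21, 11, 12, 34, 13, 5, 37, 33, 32, 2, 36, 17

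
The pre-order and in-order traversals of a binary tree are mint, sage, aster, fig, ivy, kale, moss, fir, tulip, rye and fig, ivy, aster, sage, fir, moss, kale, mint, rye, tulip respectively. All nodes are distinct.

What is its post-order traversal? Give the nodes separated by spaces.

The first element of pre-order is the root; it splits in-order into left and right subtrees.
Root mint: left subtree has 7 nodes {fig, ivy, aster, sage, fir, moss, kale}, right has 2 {rye, tulip}.
  Root sage: left subtree has 3 nodes {fig, ivy, aster}, right has 3 {fir, moss, kale}.
    Root aster: left subtree has 2 nodes {fig, ivy}, right has 0 { }.
      Root fig: left subtree has 0 nodes { }, right has 1 {ivy}.
    Root kale: left subtree has 2 nodes {fir, moss}, right has 0 { }.
      Root moss: left subtree has 1 node {fir}, right has 0 { }.
  Root tulip: left subtree has 1 node {rye}, right has 0 { }.

ivy fig aster fir moss kale sage rye tulip mint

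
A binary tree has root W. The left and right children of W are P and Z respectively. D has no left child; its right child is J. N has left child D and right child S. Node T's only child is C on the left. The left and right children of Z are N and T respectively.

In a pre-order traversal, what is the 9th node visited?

C

Pre-order visits the node, then its left subtree, then its right subtree.
Visit W.
At W: go left to P.
  P is a leaf — visit P.
At W: go right to Z.
  Visit Z.
  At Z: go left to N.
    Visit N.
    At N: go left to D.
      Visit D.
      At D: no left child.
      At D: go right to J.
        J is a leaf — visit J.
    At N: go right to S.
      S is a leaf — visit S.
  At Z: go right to T.
    Visit T.
    At T: go left to C.
      C is a leaf — visit C.
    At T: no right child.
Full pre-order sequence: W, P, Z, N, D, J, S, T, C.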